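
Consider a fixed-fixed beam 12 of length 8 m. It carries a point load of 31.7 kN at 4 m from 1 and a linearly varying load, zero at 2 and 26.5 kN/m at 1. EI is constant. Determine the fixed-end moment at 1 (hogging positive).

M_1 = 116.5 kN·m

Release both end moments; the primary structure is a simply-supported span 12 with redundants M_1 and M_2.
Simple-span end rotations at 1 and 2 under the given loads:
  at 1: point load 31.7 at a = 4: Pab(L + b)/(6LEI) = 126.8/EI
  at 2: point load 31.7 at a = 4: Pab(L + a)/(6LEI) = 126.8/EI
  at 1: triangular load, peak 26.5: w₀L³/(45EI) = 301.5/EI
  at 2: triangular load, peak 26.5: 7w₀L³/(360EI) = 263.8/EI
  θ_10 = 428.3/EI,  θ_20 = 390.6/EI
Flexibility coefficients: a unit moment at one end gives L/(3EI) there and L/(6EI) at the far end, so f₁₁ = f₂₂ = 2.667/EI and f₁₂ = f₂₁ = 1.333/EI.
Compatibility — zero rotation at each built-in end:
  2.667 M_1 + 1.333 M_2 = 428.3
  1.333 M_1 + 2.667 M_2 = 390.6
Solving the pair gives M_1 = 116.5 kN·m and M_2 = 88.23 kN·m (hogging).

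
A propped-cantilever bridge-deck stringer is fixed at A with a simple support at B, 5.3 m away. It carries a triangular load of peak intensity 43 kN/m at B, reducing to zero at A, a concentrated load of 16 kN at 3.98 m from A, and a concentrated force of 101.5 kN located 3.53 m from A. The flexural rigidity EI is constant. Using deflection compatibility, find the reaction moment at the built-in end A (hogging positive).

Choose R_B as the redundant. The primary structure is the cantilever fixed at A.
Primary-structure tip deflection at B by superposition:
  triangular load, peak 43 at the free end: 11w₀L⁴/(120EI) = 3110/EI
  point load 16 at a = 3.98: Pa²(3L − a)/(6EI) = 503.5/EI
  point load 101.5 at a = 3.53: Pa²(3L − a)/(6EI) = 2608/EI
  δ_0 = 6221/EI
Tip deflection under a unit load at B: L³/(3EI) = 49.63/EI.
The prop prevents deflection at B: R_B = δ_0/δ_{BB} = 6221/49.63 = 125.4 kN.
Moment equilibrium about A: M_A = Σ(load moments about A) − R_B·L = 824.6 − 125.4×5.3 = 160.2 kN·m.

M_A = 160.2 kN·m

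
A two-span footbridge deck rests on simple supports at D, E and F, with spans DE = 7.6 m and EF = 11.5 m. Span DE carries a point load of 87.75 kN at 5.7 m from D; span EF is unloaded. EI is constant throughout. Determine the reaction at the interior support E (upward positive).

Insert a hinge at E; M_E is the redundant, and each span becomes simply supported.
Rotations at E on the released spans (each span's end-slope, ×1/EI):
  span DE: point load 87.75 at a = 5.7: Pab(L + a)/(6LEI) = 277.2/EI
  relative rotation θ_0 = (277.2 + 0)/EI = 277.2/EI
A unit hogging moment at E produces rotation L₁/(3EI) + L₂/(3EI) = 6.367/EI.
Slope continuity at E: θ_0 = M_E·6.367/EI, so M_E = 277.2/6.367 = 43.54 kN·m (hogging).
Span DE, ΣM about D with M_E applied at E: R_E^{DE}·7.6 = 500.2 + 43.54, so R_E^{DE} = 71.54 kN and R_D = 87.75 − 71.54 = 16.21 kN.
Span EF, ΣM about F: R_E^{EF}·11.5 = 0 + 43.54, so R_E^{EF} = 3.786 kN and R_F = 0 − 3.786 = -3.786 kN.
R_E = 71.54 + 3.786 = 75.33 kN.

R_E = 75.33 kN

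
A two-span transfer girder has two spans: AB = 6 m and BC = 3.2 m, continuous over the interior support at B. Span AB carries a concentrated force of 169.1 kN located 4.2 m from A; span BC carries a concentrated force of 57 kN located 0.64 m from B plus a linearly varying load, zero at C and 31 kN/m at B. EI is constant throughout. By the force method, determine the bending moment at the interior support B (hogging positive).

M_B = 134.6 kN·m

Take M_B as the redundant. Released structure: two simple spans AB and BC with a hinge at B.
Rotations at B on the released spans (each span's end-slope, ×1/EI):
  span AB: point load 169.1 at a = 4.2: Pab(L + a)/(6LEI) = 362.2/EI
  span BC: point load 57 at a = 0.64: Pab(L + b)/(6LEI) = 28.02/EI
  span BC: triangular load, peak 31: w₀L³/(45EI) = 22.57/EI
  relative rotation θ_0 = (362.2 + 50.59)/EI = 412.8/EI
A unit hogging moment at B produces rotation L₁/(3EI) + L₂/(3EI) = 3.067/EI.
Slope continuity at B: θ_0 = M_B·3.067/EI, so M_B = 412.8/3.067 = 134.6 kN·m (hogging).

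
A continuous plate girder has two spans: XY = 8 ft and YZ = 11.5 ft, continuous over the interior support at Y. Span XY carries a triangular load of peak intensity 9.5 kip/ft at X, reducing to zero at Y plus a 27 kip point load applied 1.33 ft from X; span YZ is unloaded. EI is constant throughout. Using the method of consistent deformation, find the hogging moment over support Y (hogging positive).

Release continuity at Y by inserting a hinge; the redundant is the internal moment M_Y. The primary structure is two simply-supported spans XY and YZ.
End slopes at the hinge Y, treating each span as simply supported:
  span XY: triangular load, peak 9.5: 7w₀L³/(360EI) = 94.58/EI
  span XY: point load 27 at a = 1.33: Pab(L + a)/(6LEI) = 46.56/EI
  relative rotation θ_0 = (141.1 + 0)/EI = 141.1/EI
A unit hogging moment at Y produces rotation L₁/(3EI) + L₂/(3EI) = 6.5/EI.
Compatibility: M_Y·(L₁+L₂)/(3EI) = θ_0, giving M_Y = 21.71 kip·ft (hogging).

M_Y = 21.71 kip·ft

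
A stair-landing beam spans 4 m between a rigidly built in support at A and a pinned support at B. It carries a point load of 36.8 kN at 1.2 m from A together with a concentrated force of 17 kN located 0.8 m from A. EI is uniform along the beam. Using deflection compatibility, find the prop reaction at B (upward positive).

Take the reaction at B as the redundant and release it; the primary structure is a cantilever fixed at A.
Primary-structure tip deflection at B by superposition:
  point load 36.8 at a = 1.2: Pa²(3L − a)/(6EI) = 95.39/EI
  point load 17 at a = 0.8: Pa²(3L − a)/(6EI) = 20.31/EI
  δ_0 = 115.7/EI
Tip deflection under a unit load at B: L³/(3EI) = 21.33/EI.
Compatibility at B: δ_0 − R_B·δ_{BB} = 0, so R_B = 115.7/21.33 = 5.423 kN.

R_B = 5.423 kN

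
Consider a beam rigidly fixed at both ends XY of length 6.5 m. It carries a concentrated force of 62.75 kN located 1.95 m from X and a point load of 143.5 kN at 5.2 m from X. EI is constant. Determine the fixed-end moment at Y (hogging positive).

M_Y = 145.1 kN·m

Take the two fixed-end moments M_X, M_Y as redundants; the released structure is the simple span XY.
On the primary (simply-supported) span, the end slopes from the loading are:
  at X: point load 62.75 at a = 1.95: Pab(L + b)/(6LEI) = 157.7/EI
  at Y: point load 62.75 at a = 1.95: Pab(L + a)/(6LEI) = 120.6/EI
  at X: point load 143.5 at a = 5.2: Pab(L + b)/(6LEI) = 194/EI
  at Y: point load 143.5 at a = 5.2: Pab(L + a)/(6LEI) = 291/EI
  θ_X0 = 351.8/EI,  θ_Y0 = 411.6/EI
Flexibility coefficients: a unit moment at one end gives L/(3EI) there and L/(6EI) at the far end, so f₁₁ = f₂₂ = 2.167/EI and f₁₂ = f₂₁ = 1.083/EI.
Compatibility — zero rotation at each built-in end:
  2.167 M_X + 1.083 M_Y = 351.8
  1.083 M_X + 2.167 M_Y = 411.6
Solving the pair gives M_X = 89.81 kN·m and M_Y = 145.1 kN·m (hogging).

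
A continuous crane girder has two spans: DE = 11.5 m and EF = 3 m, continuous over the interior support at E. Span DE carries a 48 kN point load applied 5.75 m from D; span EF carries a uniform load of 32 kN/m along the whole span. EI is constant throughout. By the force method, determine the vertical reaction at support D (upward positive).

Release continuity at E by inserting a hinge; the redundant is the internal moment M_E. The primary structure is two simply-supported spans DE and EF.
End slopes at the hinge E, treating each span as simply supported:
  span DE: point load 48 at a = 5.75: Pab(L + a)/(6LEI) = 396.8/EI
  span EF: UDL 32: wL³/(24EI) = 36/EI
  relative rotation θ_0 = (396.8 + 36)/EI = 432.8/EI
A unit hogging moment at E produces rotation L₁/(3EI) + L₂/(3EI) = 4.833/EI.
Slope continuity at E: θ_0 = M_E·4.833/EI, so M_E = 432.8/4.833 = 89.53 kN·m (hogging).
Span DE, ΣM about D with M_E applied at E: R_E^{DE}·11.5 = 276 + 89.53, so R_E^{DE} = 31.79 kN and R_D = 48 − 31.79 = 16.21 kN.

R_D = 16.21 kN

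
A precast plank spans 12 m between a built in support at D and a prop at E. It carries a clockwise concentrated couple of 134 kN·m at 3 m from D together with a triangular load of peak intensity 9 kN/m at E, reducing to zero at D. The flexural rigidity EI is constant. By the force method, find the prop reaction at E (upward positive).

R_E = 37.03 kN

Release the roller at E. Primary structure: cantilever fixed at D.
Free-end deflection of the primary structure under the applied loading (downward +):
  clockwise couple 134 at a = 3: M₀a(2L − a)/(2EI) = 4221/EI
  triangular load, peak 9 at the free end: 11w₀L⁴/(120EI) = 17107/EI
  δ_0 = 21328/EI
Flexibility coefficient — unit upward force at E: δ_{EE} = L³/(3EI) = 576/EI.
Compatibility at E: δ_0 − R_E·δ_{EE} = 0, so R_E = 21328/576 = 37.03 kN.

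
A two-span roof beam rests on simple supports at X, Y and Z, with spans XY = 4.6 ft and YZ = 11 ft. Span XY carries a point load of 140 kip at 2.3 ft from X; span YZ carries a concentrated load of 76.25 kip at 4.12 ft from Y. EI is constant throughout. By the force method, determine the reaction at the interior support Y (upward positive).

R_Y = 163.4 kip

Insert a hinge at Y; M_Y is the redundant, and each span becomes simply supported.
Discontinuity in slope at Y on the released structure — sum the simple-span end rotations:
  span XY: point load 140 at a = 2.3: Pab(L + a)/(6LEI) = 185.2/EI
  span YZ: point load 76.25 at a = 4.12: Pab(L + b)/(6LEI) = 585.5/EI
  relative rotation θ_0 = (185.2 + 585.5)/EI = 770.7/EI
A unit hogging moment at Y produces rotation L₁/(3EI) + L₂/(3EI) = 5.2/EI.
Compatibility: M_Y·(L₁+L₂)/(3EI) = θ_0, giving M_Y = 148.2 kip·ft (hogging).
Span XY, ΣM about X with M_Y applied at Y: R_Y^{XY}·4.6 = 322 + 148.2, so R_Y^{XY} = 102.2 kip and R_X = 140 − 102.2 = 37.78 kip.
Span YZ, ΣM about Z: R_Y^{YZ}·11 = 524.6 + 148.2, so R_Y^{YZ} = 61.16 kip and R_Z = 76.25 − 61.16 = 15.09 kip.
R_Y = 102.2 + 61.16 = 163.4 kip.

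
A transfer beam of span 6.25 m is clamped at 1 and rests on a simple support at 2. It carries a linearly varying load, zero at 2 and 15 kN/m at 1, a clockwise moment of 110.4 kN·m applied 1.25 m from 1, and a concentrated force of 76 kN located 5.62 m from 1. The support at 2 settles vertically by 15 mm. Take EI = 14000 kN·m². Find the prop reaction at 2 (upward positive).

R_2 = 80.88 kN

Choose R_2 as the redundant. The primary structure is the cantilever fixed at 1.
Primary-structure tip deflection at 2 by superposition:
  triangular load, peak 15 at the fixed end: w₀L⁴/(30EI) = 762.9/EI
  clockwise couple 110.4 at a = 1.25: M₀a(2L − a)/(2EI) = 776.2/EI
  point load 76 at a = 5.62: Pa²(3L − a)/(6EI) = 5253/EI
  δ_0 = 6792/EI
Tip deflection under a unit load at 2: L³/(3EI) = 81.38/EI.
With EI = 14000 kN·m²: δ_0 = 0.48515 m and δ_{22} = 0.005813 m/kN.
Compatibility — the beam at 2 must follow the support down by 0.015 m: δ_0 − R_2·δ_{22} = 0.015, so R_2 = (0.48515 − 0.015)/0.005813 = 80.88 kN.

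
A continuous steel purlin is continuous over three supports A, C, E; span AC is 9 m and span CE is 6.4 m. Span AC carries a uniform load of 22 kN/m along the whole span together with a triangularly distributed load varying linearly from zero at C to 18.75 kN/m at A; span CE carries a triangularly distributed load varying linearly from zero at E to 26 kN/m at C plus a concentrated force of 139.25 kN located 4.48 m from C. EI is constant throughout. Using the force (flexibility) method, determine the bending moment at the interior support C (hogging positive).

M_C = 262 kN·m

Release continuity at C by inserting a hinge; the redundant is the internal moment M_C. The primary structure is two simply-supported spans AC and CE.
End slopes at the hinge C, treating each span as simply supported:
  span AC: UDL 22: wL³/(24EI) = 668.2/EI
  span AC: triangular load, peak 18.75: 7w₀L³/(360EI) = 265.8/EI
  span CE: triangular load, peak 26: w₀L³/(45EI) = 151.5/EI
  span CE: point load 139.25 at a = 4.48: Pab(L + b)/(6LEI) = 259.5/EI
  relative rotation θ_0 = (934 + 411)/EI = 1345/EI
A unit hogging moment at C produces rotation L₁/(3EI) + L₂/(3EI) = 5.133/EI.
Compatibility: M_C·(L₁+L₂)/(3EI) = θ_0, giving M_C = 262 kN·m (hogging).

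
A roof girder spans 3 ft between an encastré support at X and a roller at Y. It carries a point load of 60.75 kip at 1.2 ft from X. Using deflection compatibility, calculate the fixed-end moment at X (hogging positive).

M_X = 34.99 kip·ft

Release the roller at Y. Primary structure: cantilever fixed at X.
Free-end deflection of the primary structure under the applied loading (downward +):
  point load 60.75 at a = 1.2: Pa²(3L − a)/(6EI) = 113.7/EI
Tip deflection under a unit load at Y: L³/(3EI) = 9/EI.
The prop prevents deflection at Y: R_Y = δ_0/δ_{YY} = 113.7/9 = 12.64 kip.
Moment equilibrium about X: M_X = Σ(load moments about X) − R_Y·L = 72.9 − 12.64×3 = 34.99 kip·ft.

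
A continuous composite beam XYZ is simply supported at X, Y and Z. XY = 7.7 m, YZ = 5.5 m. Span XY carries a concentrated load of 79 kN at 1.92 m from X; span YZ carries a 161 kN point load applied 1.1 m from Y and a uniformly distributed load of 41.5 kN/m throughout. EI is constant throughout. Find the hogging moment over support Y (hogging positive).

M_Y = 160 kN·m

Insert a hinge at Y; M_Y is the redundant, and each span becomes simply supported.
End slopes at the hinge Y, treating each span as simply supported:
  span XY: point load 79 at a = 1.92: Pab(L + a)/(6LEI) = 182.6/EI
  span YZ: point load 161 at a = 1.1: Pab(L + b)/(6LEI) = 233.8/EI
  span YZ: UDL 41.5: wL³/(24EI) = 287.7/EI
  relative rotation θ_0 = (182.6 + 521.5)/EI = 704/EI
A unit hogging moment at Y produces rotation L₁/(3EI) + L₂/(3EI) = 4.4/EI.
Slope continuity at Y: θ_0 = M_Y·4.4/EI, so M_Y = 704/4.4 = 160 kN·m (hogging).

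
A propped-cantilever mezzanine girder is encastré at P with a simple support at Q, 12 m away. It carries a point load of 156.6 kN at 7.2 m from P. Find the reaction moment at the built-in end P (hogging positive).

M_P = 315.7 kN·m

Choose R_Q as the redundant. The primary structure is the cantilever fixed at P.
Downward deflection at the released point Q due to the loads:
  point load 156.6 at a = 7.2: Pa²(3L − a)/(6EI) = 38967/EI
Tip deflection under a unit load at Q: L³/(3EI) = 576/EI.
Compatibility at Q: δ_0 − R_Q·δ_{QQ} = 0, so R_Q = 38967/576 = 67.65 kN.
Moment equilibrium about P: M_P = Σ(load moments about P) − R_Q·L = 1128 − 67.65×12 = 315.7 kN·m.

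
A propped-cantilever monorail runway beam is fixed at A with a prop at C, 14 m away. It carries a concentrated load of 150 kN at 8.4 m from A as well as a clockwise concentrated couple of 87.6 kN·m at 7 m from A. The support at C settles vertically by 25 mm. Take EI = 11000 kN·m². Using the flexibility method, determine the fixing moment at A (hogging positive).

Release the roller at C. Primary structure: cantilever fixed at A.
Free-end deflection of the primary structure under the applied loading (downward +):
  point load 150 at a = 8.4: Pa²(3L − a)/(6EI) = 59270/EI
  clockwise couple 87.6 at a = 7: M₀a(2L − a)/(2EI) = 6439/EI
  δ_0 = 65709/EI
Tip deflection under a unit load at C: L³/(3EI) = 914.7/EI.
With EI = 11000 kN·m²: δ_0 = 5.9735 m and δ_{CC} = 0.083152 m/kN.
Compatibility — the beam at C must follow the support down by 0.025 m: δ_0 − R_C·δ_{CC} = 0.025, so R_C = (5.9735 − 0.025)/0.083152 = 71.54 kN.
Moment equilibrium about A: M_A = Σ(load moments about A) − R_C·L = 1348 − 71.54×14 = 346.1 kN·m.

M_A = 346.1 kN·m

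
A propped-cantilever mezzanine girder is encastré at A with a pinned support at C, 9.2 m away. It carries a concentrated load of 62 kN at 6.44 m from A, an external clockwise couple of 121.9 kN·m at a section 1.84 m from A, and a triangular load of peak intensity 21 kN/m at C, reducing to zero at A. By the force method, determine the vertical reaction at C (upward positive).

Choose R_C as the redundant. The primary structure is the cantilever fixed at A.
Downward deflection at the released point C due to the loads:
  point load 62 at a = 6.44: Pa²(3L − a)/(6EI) = 9068/EI
  clockwise couple 121.9 at a = 1.84: M₀a(2L − a)/(2EI) = 1857/EI
  triangular load, peak 21 at the free end: 11w₀L⁴/(120EI) = 13791/EI
  δ_0 = 24716/EI
Tip deflection under a unit load at C: L³/(3EI) = 259.6/EI.
The prop prevents deflection at C: R_C = δ_0/δ_{CC} = 24716/259.6 = 95.22 kN.

R_C = 95.22 kN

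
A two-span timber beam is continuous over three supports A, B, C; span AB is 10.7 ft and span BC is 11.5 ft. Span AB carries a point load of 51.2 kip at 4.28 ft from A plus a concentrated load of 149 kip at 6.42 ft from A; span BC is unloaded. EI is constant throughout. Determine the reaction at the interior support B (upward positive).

R_B = 144.5 kip

Release continuity at B by inserting a hinge; the redundant is the internal moment M_B. The primary structure is two simply-supported spans AB and BC.
Discontinuity in slope at B on the released structure — sum the simple-span end rotations:
  span AB: point load 51.2 at a = 4.28: Pab(L + a)/(6LEI) = 328.3/EI
  span AB: point load 149 at a = 6.42: Pab(L + a)/(6LEI) = 1092/EI
  relative rotation θ_0 = (1420 + 0)/EI = 1420/EI
A unit hogging moment at B produces rotation L₁/(3EI) + L₂/(3EI) = 7.4/EI.
Slope continuity at B: θ_0 = M_B·7.4/EI, so M_B = 1420/7.4 = 191.9 kip·ft (hogging).
Span AB, ΣM about A with M_B applied at B: R_B^{AB}·10.7 = 1176 + 191.9, so R_B^{AB} = 127.8 kip and R_A = 200.2 − 127.8 = 72.39 kip.
Span BC, ΣM about C: R_B^{BC}·11.5 = 0 + 191.9, so R_B^{BC} = 16.69 kip and R_C = 0 − 16.69 = -16.69 kip.
R_B = 127.8 + 16.69 = 144.5 kip.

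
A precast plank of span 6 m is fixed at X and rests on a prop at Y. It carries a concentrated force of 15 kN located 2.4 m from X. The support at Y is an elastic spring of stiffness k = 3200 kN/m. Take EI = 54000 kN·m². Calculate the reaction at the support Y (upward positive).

Release the roller at Y. Primary structure: cantilever fixed at X.
Downward deflection at the released point Y due to the loads:
  point load 15 at a = 2.4: Pa²(3L − a)/(6EI) = 224.6/EI
Flexibility coefficient — unit upward force at Y: δ_{YY} = L³/(3EI) = 72/EI.
With EI = 54000 kN·m²: δ_0 = 0.00416 m and δ_{YY} = 0.001333 m/kN.
Compatibility — the spring shortens by R_Y/k under the reaction it provides: δ_0 − R_Y·δ_{YY} = R_Y/k. With 1/k = 0.000313 m/kN, R_Y = δ_0 / (δ_{YY} + 1/k) = 0.00416 / (0.001333 + 0.000313) = 2.528 kN.

R_Y = 2.528 kN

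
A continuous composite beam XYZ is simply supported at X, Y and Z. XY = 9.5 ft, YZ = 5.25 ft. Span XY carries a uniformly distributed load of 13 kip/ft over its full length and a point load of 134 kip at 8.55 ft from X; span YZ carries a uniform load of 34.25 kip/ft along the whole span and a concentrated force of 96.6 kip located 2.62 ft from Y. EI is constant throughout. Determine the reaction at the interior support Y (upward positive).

Release continuity at Y by inserting a hinge; the redundant is the internal moment M_Y. The primary structure is two simply-supported spans XY and YZ.
Discontinuity in slope at Y on the released structure — sum the simple-span end rotations:
  span XY: UDL 13: wL³/(24EI) = 464.4/EI
  span XY: point load 134 at a = 8.55: Pab(L + a)/(6LEI) = 344.7/EI
  span YZ: UDL 34.25: wL³/(24EI) = 206.5/EI
  span YZ: point load 96.6 at a = 2.62: Pab(L + b)/(6LEI) = 166.5/EI
  relative rotation θ_0 = (809.1 + 373)/EI = 1182/EI
A unit hogging moment at Y produces rotation L₁/(3EI) + L₂/(3EI) = 4.917/EI.
Slope continuity at Y: θ_0 = M_Y·4.917/EI, so M_Y = 1182/4.917 = 240.4 kip·ft (hogging).
Span XY, ΣM about X with M_Y applied at Y: R_Y^{XY}·9.5 = 1732 + 240.4, so R_Y^{XY} = 207.7 kip and R_X = 257.5 − 207.7 = 49.84 kip.
Span YZ, ΣM about Z: R_Y^{YZ}·5.25 = 726.1 + 240.4, so R_Y^{YZ} = 184.1 kip and R_Z = 276.4 − 184.1 = 92.32 kip.
R_Y = 207.7 + 184.1 = 391.8 kip.

R_Y = 391.8 kip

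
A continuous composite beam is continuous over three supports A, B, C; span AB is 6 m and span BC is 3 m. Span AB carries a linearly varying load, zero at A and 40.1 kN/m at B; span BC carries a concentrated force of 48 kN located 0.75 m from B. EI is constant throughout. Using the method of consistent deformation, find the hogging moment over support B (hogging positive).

M_B = 72.03 kN·m

Insert a hinge at B; M_B is the redundant, and each span becomes simply supported.
End slopes at the hinge B, treating each span as simply supported:
  span AB: triangular load, peak 40.1: w₀L³/(45EI) = 192.5/EI
  span BC: point load 48 at a = 0.75: Pab(L + b)/(6LEI) = 23.62/EI
  relative rotation θ_0 = (192.5 + 23.62)/EI = 216.1/EI
A unit hogging moment at B produces rotation L₁/(3EI) + L₂/(3EI) = 3/EI.
Slope continuity at B: θ_0 = M_B·3/EI, so M_B = 216.1/3 = 72.03 kN·m (hogging).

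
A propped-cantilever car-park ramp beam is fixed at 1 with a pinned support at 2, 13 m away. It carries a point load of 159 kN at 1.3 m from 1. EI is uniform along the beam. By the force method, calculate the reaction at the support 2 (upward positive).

Take the reaction at 2 as the redundant and release it; the primary structure is a cantilever fixed at 1.
Deflection at 2 on the released cantilever, summing each load's contribution:
  point load 159 at a = 1.3: Pa²(3L − a)/(6EI) = 1688/EI
Flexibility coefficient — unit upward force at 2: δ_{22} = L³/(3EI) = 732.3/EI.
Compatibility at 2: δ_0 − R_2·δ_{22} = 0, so R_2 = 1688/732.3 = 2.305 kN.

R_2 = 2.305 kN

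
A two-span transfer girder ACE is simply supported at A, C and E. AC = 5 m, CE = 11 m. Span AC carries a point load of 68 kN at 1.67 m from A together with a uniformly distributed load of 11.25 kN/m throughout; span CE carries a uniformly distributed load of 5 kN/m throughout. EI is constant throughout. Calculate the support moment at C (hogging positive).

Insert a hinge at C; M_C is the redundant, and each span becomes simply supported.
Discontinuity in slope at C on the released structure — sum the simple-span end rotations:
  span AC: point load 68 at a = 1.67: Pab(L + a)/(6LEI) = 84.08/EI
  span AC: UDL 11.25: wL³/(24EI) = 58.59/EI
  span CE: UDL 5: wL³/(24EI) = 277.3/EI
  relative rotation θ_0 = (142.7 + 277.3)/EI = 420/EI
A unit hogging moment at C produces rotation L₁/(3EI) + L₂/(3EI) = 5.333/EI.
Slope continuity at C: θ_0 = M_C·5.333/EI, so M_C = 420/5.333 = 78.74 kN·m (hogging).

M_C = 78.74 kN·m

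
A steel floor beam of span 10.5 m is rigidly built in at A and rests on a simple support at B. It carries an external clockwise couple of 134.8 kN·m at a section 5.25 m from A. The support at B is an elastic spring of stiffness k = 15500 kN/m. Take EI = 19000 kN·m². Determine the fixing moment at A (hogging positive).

Release the roller at B. Primary structure: cantilever fixed at A.
Deflection at B on the released cantilever, summing each load's contribution:
  clockwise couple 134.8 at a = 5.25: M₀a(2L − a)/(2EI) = 5573/EI
Flexibility coefficient — unit upward force at B: δ_{BB} = L³/(3EI) = 385.9/EI.
With EI = 19000 kN·m²: δ_0 = 0.29332 m and δ_{BB} = 0.020309 m/kN.
Compatibility — the spring shortens by R_B/k under the reaction it provides: δ_0 − R_B·δ_{BB} = R_B/k. With 1/k = 0.000065 m/kN, R_B = δ_0 / (δ_{BB} + 1/k) = 0.29332 / (0.020309 + 0.000065) = 14.4 kN.
Moment equilibrium about A: M_A = Σ(load moments about A) − R_B·L = 134.8 − 14.4×10.5 = -16.37 kN·m.

M_A = -16.37 kN·m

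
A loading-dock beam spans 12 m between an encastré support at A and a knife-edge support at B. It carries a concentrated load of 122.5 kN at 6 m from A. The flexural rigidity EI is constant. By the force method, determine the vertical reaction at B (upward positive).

Choose R_B as the redundant. The primary structure is the cantilever fixed at A.
Downward deflection at the released point B due to the loads:
  point load 122.5 at a = 6: Pa²(3L − a)/(6EI) = 22050/EI
Flexibility coefficient — unit upward force at B: δ_{BB} = L³/(3EI) = 576/EI.
Compatibility at B: δ_0 − R_B·δ_{BB} = 0, so R_B = 22050/576 = 38.28 kN.

R_B = 38.28 kN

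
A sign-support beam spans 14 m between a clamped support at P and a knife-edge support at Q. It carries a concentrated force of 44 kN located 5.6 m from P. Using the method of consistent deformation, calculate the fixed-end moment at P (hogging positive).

M_P = 118.3 kN·m

Release the roller at Q. Primary structure: cantilever fixed at P.
Downward deflection at the released point Q due to the loads:
  point load 44 at a = 5.6: Pa²(3L − a)/(6EI) = 8371/EI
Tip deflection under a unit load at Q: L³/(3EI) = 914.7/EI.
Compatibility at Q: δ_0 − R_Q·δ_{QQ} = 0, so R_Q = 8371/914.7 = 9.152 kN.
Moment equilibrium about P: M_P = Σ(load moments about P) − R_Q·L = 246.4 − 9.152×14 = 118.3 kN·m.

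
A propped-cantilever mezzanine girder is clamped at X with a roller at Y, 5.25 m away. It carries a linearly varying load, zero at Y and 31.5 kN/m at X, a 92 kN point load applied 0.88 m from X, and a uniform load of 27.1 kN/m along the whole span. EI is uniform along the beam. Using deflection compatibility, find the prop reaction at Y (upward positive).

Release the roller at Y. Primary structure: cantilever fixed at X.
Downward deflection at the released point Y due to the loads:
  triangular load, peak 31.5 at the fixed end: w₀L⁴/(30EI) = 797.7/EI
  point load 92 at a = 0.88: Pa²(3L − a)/(6EI) = 176.6/EI
  UDL 27.1: wL⁴/(8EI) = 2573/EI
  δ_0 = 3548/EI
Tip deflection under a unit load at Y: L³/(3EI) = 48.23/EI.
The prop prevents deflection at Y: R_Y = δ_0/δ_{YY} = 3548/48.23 = 73.55 kN.

R_Y = 73.55 kN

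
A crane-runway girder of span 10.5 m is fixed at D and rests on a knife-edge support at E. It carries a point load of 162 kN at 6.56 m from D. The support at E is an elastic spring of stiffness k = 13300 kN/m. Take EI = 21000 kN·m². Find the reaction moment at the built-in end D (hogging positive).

M_D = 277.4 kN·m

Release the roller at E. Primary structure: cantilever fixed at D.
Free-end deflection of the primary structure under the applied loading (downward +):
  point load 162 at a = 6.56: Pa²(3L − a)/(6EI) = 28978/EI
Flexibility coefficient — unit upward force at E: δ_{EE} = L³/(3EI) = 385.9/EI.
With EI = 21000 kN·m²: δ_0 = 1.3799 m and δ_{EE} = 0.018375 m/kN.
Compatibility — the spring shortens by R_E/k under the reaction it provides: δ_0 − R_E·δ_{EE} = R_E/k. With 1/k = 0.000075 m/kN, R_E = δ_0 / (δ_{EE} + 1/k) = 1.3799 / (0.018375 + 0.000075) = 74.79 kN.
Moment equilibrium about D: M_D = Σ(load moments about D) − R_E·L = 1063 − 74.79×10.5 = 277.4 kN·m.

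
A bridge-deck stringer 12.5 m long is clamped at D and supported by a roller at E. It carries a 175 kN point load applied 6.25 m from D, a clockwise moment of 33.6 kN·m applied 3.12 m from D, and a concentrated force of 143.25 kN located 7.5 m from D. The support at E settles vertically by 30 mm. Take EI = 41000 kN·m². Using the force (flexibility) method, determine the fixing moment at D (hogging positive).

M_D = 746.2 kN·m

Choose R_E as the redundant. The primary structure is the cantilever fixed at D.
Downward deflection at the released point E due to the loads:
  point load 175 at a = 6.25: Pa²(3L − a)/(6EI) = 35604/EI
  clockwise couple 33.6 at a = 3.12: M₀a(2L − a)/(2EI) = 1147/EI
  point load 143.25 at a = 7.5: Pa²(3L − a)/(6EI) = 40289/EI
  δ_0 = 77040/EI
Flexibility coefficient — unit upward force at E: δ_{EE} = L³/(3EI) = 651/EI.
With EI = 41000 kN·m²: δ_0 = 1.879 m and δ_{EE} = 0.015879 m/kN.
Compatibility — the beam at E must follow the support down by 0.03 m: δ_0 − R_E·δ_{EE} = 0.03, so R_E = (1.879 − 0.03)/0.015879 = 116.4 kN.
Moment equilibrium about D: M_D = Σ(load moments about D) − R_E·L = 2202 − 116.4×12.5 = 746.2 kN·m.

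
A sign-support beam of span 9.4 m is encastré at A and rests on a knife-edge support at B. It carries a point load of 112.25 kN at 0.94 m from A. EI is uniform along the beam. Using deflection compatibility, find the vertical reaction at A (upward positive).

Release the roller at B. Primary structure: cantilever fixed at A.
Free-end deflection of the primary structure under the applied loading (downward +):
  point load 112.25 at a = 0.94: Pa²(3L − a)/(6EI) = 450.6/EI
Flexibility coefficient — unit upward force at B: δ_{BB} = L³/(3EI) = 276.9/EI.
The prop prevents deflection at B: R_B = δ_0/δ_{BB} = 450.6/276.9 = 1.628 kN.
Vertical equilibrium: R_A = ΣP − R_B = 112.2 − 1.628 = 110.6 kN.

R_A = 110.6 kN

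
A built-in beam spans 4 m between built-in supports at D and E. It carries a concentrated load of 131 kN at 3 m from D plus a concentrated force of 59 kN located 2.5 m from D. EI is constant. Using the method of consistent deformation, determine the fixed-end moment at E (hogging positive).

Release both end moments; the primary structure is a simply-supported span DE with redundants M_D and M_E.
On the primary (simply-supported) span, the end slopes from the loading are:
  at D: point load 131 at a = 3: Pab(L + b)/(6LEI) = 81.88/EI
  at E: point load 131 at a = 3: Pab(L + a)/(6LEI) = 114.6/EI
  at D: point load 59 at a = 2.5: Pab(L + b)/(6LEI) = 50.7/EI
  at E: point load 59 at a = 2.5: Pab(L + a)/(6LEI) = 59.92/EI
  θ_D0 = 132.6/EI,  θ_E0 = 174.5/EI
Flexibility coefficients: a unit moment at one end gives L/(3EI) there and L/(6EI) at the far end, so f₁₁ = f₂₂ = 1.333/EI and f₁₂ = f₂₁ = 0.6667/EI.
Compatibility — zero rotation at each built-in end:
  1.333 M_D + 0.6667 M_E = 132.6
  0.6667 M_D + 1.333 M_E = 174.5
Solving the pair gives M_D = 45.3 kN·m and M_E = 108.3 kN·m (hogging).

M_E = 108.3 kN·m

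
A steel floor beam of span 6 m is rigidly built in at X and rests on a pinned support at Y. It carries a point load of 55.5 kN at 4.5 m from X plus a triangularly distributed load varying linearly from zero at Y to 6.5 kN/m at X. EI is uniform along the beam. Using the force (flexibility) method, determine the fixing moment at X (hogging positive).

Remove the prop at Y; the released (primary) structure is a cantilever built in at X.
Primary-structure tip deflection at Y by superposition:
  point load 55.5 at a = 4.5: Pa²(3L − a)/(6EI) = 2529/EI
  triangular load, peak 6.5 at the fixed end: w₀L⁴/(30EI) = 280.8/EI
  δ_0 = 2810/EI
Tip deflection under a unit load at Y: L³/(3EI) = 72/EI.
Compatibility at Y: δ_0 − R_Y·δ_{YY} = 0, so R_Y = 2810/72 = 39.02 kN.
Moment equilibrium about X: M_X = Σ(load moments about X) − R_Y·L = 288.8 − 39.02×6 = 54.62 kN·m.

M_X = 54.62 kN·m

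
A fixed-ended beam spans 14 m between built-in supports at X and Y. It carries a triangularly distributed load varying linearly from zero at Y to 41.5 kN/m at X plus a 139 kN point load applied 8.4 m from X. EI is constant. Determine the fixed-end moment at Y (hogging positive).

Release both end moments; the primary structure is a simply-supported span XY with redundants M_X and M_Y.
End rotations of the released simple span under the applied load (×1/EI):
  at X: triangular load, peak 41.5: w₀L³/(45EI) = 2531/EI
  at Y: triangular load, peak 41.5: 7w₀L³/(360EI) = 2214/EI
  at X: point load 139 at a = 8.4: Pab(L + b)/(6LEI) = 1526/EI
  at Y: point load 139 at a = 8.4: Pab(L + a)/(6LEI) = 1744/EI
  θ_X0 = 4056/EI,  θ_Y0 = 3958/EI
Flexibility coefficients: a unit moment at one end gives L/(3EI) there and L/(6EI) at the far end, so f₁₁ = f₂₂ = 4.667/EI and f₁₂ = f₂₁ = 2.333/EI.
Compatibility — zero rotation at each built-in end:
  4.667 M_X + 2.333 M_Y = 4056
  2.333 M_X + 4.667 M_Y = 3958
Solving the pair gives M_X = 593.5 kN·m and M_Y = 551.4 kN·m (hogging).

M_Y = 551.4 kN·m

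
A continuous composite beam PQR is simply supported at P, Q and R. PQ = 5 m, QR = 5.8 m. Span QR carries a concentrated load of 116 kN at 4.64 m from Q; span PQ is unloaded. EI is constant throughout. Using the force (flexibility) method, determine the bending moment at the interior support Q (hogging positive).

M_Q = 34.69 kN·m

Release continuity at Q by inserting a hinge; the redundant is the internal moment M_Q. The primary structure is two simply-supported spans PQ and QR.
Rotations at Q on the released spans (each span's end-slope, ×1/EI):
  span QR: point load 116 at a = 4.64: Pab(L + b)/(6LEI) = 124.9/EI
  relative rotation θ_0 = (0 + 124.9)/EI = 124.9/EI
A unit hogging moment at Q produces rotation L₁/(3EI) + L₂/(3EI) = 3.6/EI.
Compatibility: M_Q·(L₁+L₂)/(3EI) = θ_0, giving M_Q = 34.69 kN·m (hogging).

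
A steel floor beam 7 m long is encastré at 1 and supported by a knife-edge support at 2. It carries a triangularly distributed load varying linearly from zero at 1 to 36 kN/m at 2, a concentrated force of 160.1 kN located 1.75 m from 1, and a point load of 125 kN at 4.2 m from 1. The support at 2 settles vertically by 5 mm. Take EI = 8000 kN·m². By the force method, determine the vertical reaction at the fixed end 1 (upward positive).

Choose R_2 as the redundant. The primary structure is the cantilever fixed at 1.
Primary-structure tip deflection at 2 by superposition:
  triangular load, peak 36 at the free end: 11w₀L⁴/(120EI) = 7923/EI
  point load 160.1 at a = 1.75: Pa²(3L − a)/(6EI) = 1573/EI
  point load 125 at a = 4.2: Pa²(3L − a)/(6EI) = 6174/EI
  δ_0 = 15670/EI
Flexibility coefficient — unit upward force at 2: δ_{22} = L³/(3EI) = 114.3/EI.
With EI = 8000 kN·m²: δ_0 = 1.9588 m and δ_{22} = 0.014292 m/kN.
Compatibility — the beam at 2 must follow the support down by 0.005 m: δ_0 − R_2·δ_{22} = 0.005, so R_2 = (1.9588 − 0.005)/0.014292 = 136.7 kN.
Vertical equilibrium: R_1 = ΣP − R_2 = 411.1 − 136.7 = 274.4 kN.

R_1 = 274.4 kN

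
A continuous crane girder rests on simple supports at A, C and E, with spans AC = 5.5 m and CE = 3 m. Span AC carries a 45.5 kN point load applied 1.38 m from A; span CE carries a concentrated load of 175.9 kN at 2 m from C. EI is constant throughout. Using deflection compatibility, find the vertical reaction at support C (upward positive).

R_C = 94.07 kN

Insert a hinge at C; M_C is the redundant, and each span becomes simply supported.
Discontinuity in slope at C on the released structure — sum the simple-span end rotations:
  span AC: point load 45.5 at a = 1.38: Pab(L + a)/(6LEI) = 53.93/EI
  span CE: point load 175.9 at a = 2: Pab(L + b)/(6LEI) = 78.18/EI
  relative rotation θ_0 = (53.93 + 78.18)/EI = 132.1/EI
A unit hogging moment at C produces rotation L₁/(3EI) + L₂/(3EI) = 2.833/EI.
Slope continuity at C: θ_0 = M_C·2.833/EI, so M_C = 132.1/2.833 = 46.63 kN·m (hogging).
Span AC, ΣM about A with M_C applied at C: R_C^{AC}·5.5 = 62.79 + 46.63, so R_C^{AC} = 19.89 kN and R_A = 45.5 − 19.89 = 25.61 kN.
Span CE, ΣM about E: R_C^{CE}·3 = 175.9 + 46.63, so R_C^{CE} = 74.18 kN and R_E = 175.9 − 74.18 = 101.7 kN.
R_C = 19.89 + 74.18 = 94.07 kN.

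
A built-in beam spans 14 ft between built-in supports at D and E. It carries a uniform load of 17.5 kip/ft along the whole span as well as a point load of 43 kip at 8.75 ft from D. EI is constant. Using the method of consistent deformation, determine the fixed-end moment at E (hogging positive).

M_E = 374 kip·ft

Take the two fixed-end moments M_D, M_E as redundants; the released structure is the simple span DE.
End rotations of the released simple span under the applied load (×1/EI):
  at D: UDL 17.5: wL³/(24EI) = 2001/EI
  at E: UDL 17.5: wL³/(24EI) = 2001/EI
  at D: point load 43 at a = 8.75: Pab(L + b)/(6LEI) = 452.7/EI
  at E: point load 43 at a = 8.75: Pab(L + a)/(6LEI) = 535/EI
  θ_D0 = 2454/EI,  θ_E0 = 2536/EI
Flexibility coefficients: a unit moment at one end gives L/(3EI) there and L/(6EI) at the far end, so f₁₁ = f₂₂ = 4.667/EI and f₁₂ = f₂₁ = 2.333/EI.
Compatibility — zero rotation at each built-in end:
  4.667 M_D + 2.333 M_E = 2454
  2.333 M_D + 4.667 M_E = 2536
Solving the pair gives M_D = 338.7 kip·ft and M_E = 374 kip·ft (hogging).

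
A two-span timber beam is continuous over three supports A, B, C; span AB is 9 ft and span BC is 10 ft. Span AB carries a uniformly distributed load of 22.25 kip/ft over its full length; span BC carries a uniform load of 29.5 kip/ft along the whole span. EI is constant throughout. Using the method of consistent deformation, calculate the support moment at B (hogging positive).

M_B = 300.8 kip·ft

Release continuity at B by inserting a hinge; the redundant is the internal moment M_B. The primary structure is two simply-supported spans AB and BC.
Rotations at B on the released spans (each span's end-slope, ×1/EI):
  span AB: UDL 22.25: wL³/(24EI) = 675.8/EI
  span BC: UDL 29.5: wL³/(24EI) = 1229/EI
  relative rotation θ_0 = (675.8 + 1229)/EI = 1905/EI
A unit hogging moment at B produces rotation L₁/(3EI) + L₂/(3EI) = 6.333/EI.
Compatibility: M_B·(L₁+L₂)/(3EI) = θ_0, giving M_B = 300.8 kip·ft (hogging).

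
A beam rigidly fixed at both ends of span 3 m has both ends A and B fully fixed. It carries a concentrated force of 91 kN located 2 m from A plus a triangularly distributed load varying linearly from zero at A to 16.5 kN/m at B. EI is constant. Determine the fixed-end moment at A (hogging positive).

Release both end moments; the primary structure is a simply-supported span AB with redundants M_A and M_B.
End rotations of the released simple span under the applied load (×1/EI):
  at A: point load 91 at a = 2: Pab(L + b)/(6LEI) = 40.44/EI
  at B: point load 91 at a = 2: Pab(L + a)/(6LEI) = 50.56/EI
  at A: triangular load, peak 16.5: 7w₀L³/(360EI) = 8.662/EI
  at B: triangular load, peak 16.5: w₀L³/(45EI) = 9.9/EI
  θ_A0 = 49.11/EI,  θ_B0 = 60.46/EI
Flexibility coefficients: a unit moment at one end gives L/(3EI) there and L/(6EI) at the far end, so f₁₁ = f₂₂ = 1/EI and f₁₂ = f₂₁ = 0.5/EI.
Compatibility — zero rotation at each built-in end:
  1 M_A + 0.5 M_B = 49.11
  0.5 M_A + 1 M_B = 60.46
Solving the pair gives M_A = 25.17 kN·m and M_B = 47.87 kN·m (hogging).

M_A = 25.17 kN·m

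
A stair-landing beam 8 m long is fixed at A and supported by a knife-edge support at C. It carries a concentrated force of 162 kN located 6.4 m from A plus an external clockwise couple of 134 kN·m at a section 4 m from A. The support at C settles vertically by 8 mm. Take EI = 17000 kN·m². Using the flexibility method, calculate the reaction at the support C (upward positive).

Take the reaction at C as the redundant and release it; the primary structure is a cantilever fixed at A.
Primary-structure tip deflection at C by superposition:
  point load 162 at a = 6.4: Pa²(3L − a)/(6EI) = 19464/EI
  clockwise couple 134 at a = 4: M₀a(2L − a)/(2EI) = 3216/EI
  δ_0 = 22680/EI
Flexibility coefficient — unit upward force at C: δ_{CC} = L³/(3EI) = 170.7/EI.
With EI = 17000 kN·m²: δ_0 = 1.3341 m and δ_{CC} = 0.010039 m/kN.
Compatibility — the beam at C must follow the support down by 0.008 m: δ_0 − R_C·δ_{CC} = 0.008, so R_C = (1.3341 − 0.008)/0.010039 = 132.1 kN.

R_C = 132.1 kN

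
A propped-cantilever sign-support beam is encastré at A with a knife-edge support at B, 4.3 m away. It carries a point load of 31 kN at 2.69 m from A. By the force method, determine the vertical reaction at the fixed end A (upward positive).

R_A = 16.6 kN

Choose R_B as the redundant. The primary structure is the cantilever fixed at A.
Free-end deflection of the primary structure under the applied loading (downward +):
  point load 31 at a = 2.69: Pa²(3L − a)/(6EI) = 381.7/EI
Flexibility coefficient — unit upward force at B: δ_{BB} = L³/(3EI) = 26.5/EI.
Compatibility at B: δ_0 − R_B·δ_{BB} = 0, so R_B = 381.7/26.5 = 14.4 kN.
Vertical equilibrium: R_A = ΣP − R_B = 31 − 14.4 = 16.6 kN.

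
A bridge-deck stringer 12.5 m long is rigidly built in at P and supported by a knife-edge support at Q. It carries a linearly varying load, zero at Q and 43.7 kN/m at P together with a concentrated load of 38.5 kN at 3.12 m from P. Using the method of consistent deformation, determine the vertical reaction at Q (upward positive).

R_Q = 57.92 kN

Take the reaction at Q as the redundant and release it; the primary structure is a cantilever fixed at P.
Primary-structure tip deflection at Q by superposition:
  triangular load, peak 43.7 at the fixed end: w₀L⁴/(30EI) = 35563/EI
  point load 38.5 at a = 3.12: Pa²(3L − a)/(6EI) = 2147/EI
  δ_0 = 37711/EI
Tip deflection under a unit load at Q: L³/(3EI) = 651/EI.
Compatibility at Q: δ_0 − R_Q·δ_{QQ} = 0, so R_Q = 37711/651 = 57.92 kN.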